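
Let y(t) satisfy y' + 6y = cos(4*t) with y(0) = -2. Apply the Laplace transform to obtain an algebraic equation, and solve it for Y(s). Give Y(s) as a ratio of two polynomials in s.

Laplace-transform each side.
With L{y'} = sY - y(0) = sY - (-2): the LHS transforms to (s + 6)Y - (-2).
The right side is L{cos(4*t)} = s/(s^2 + 16).
So (s + 6)Y = s/(s^2 + 16) + (-2).
Solve for Y(s) and write it as one ratio of polynomials.

Y(s) = (-2*s^2 + s - 32)/(s^3 + 6*s^2 + 16*s + 96)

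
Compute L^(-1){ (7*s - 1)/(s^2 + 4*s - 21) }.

Factor the denominator: s^2 + 4*s - 21 = (s - 3)*(s + 7).
Partial fraction decomposition gives [2/(s - 3)] + [5/(s + 7)].
Invert each term: 2/(s - 3) ↔ 2e^(3t); 5/(s + 7) ↔ 5e^(-7t).

2*exp(3*t) + 5*exp(-7*t)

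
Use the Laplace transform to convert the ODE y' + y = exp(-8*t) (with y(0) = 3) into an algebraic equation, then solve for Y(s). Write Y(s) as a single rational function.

Y(s) = (3*s + 25)/(s^2 + 9*s + 8)

Transform both sides with L{·}.
With L{y'} = sY - y(0) = sY - 3: the LHS transforms to (s + 1)Y - (3).
The right side is L{exp(-8*t)} = 1/(s + 8).
So (s + 1)Y = 1/(s + 8) + (3).
Divide through and combine into a single rational function.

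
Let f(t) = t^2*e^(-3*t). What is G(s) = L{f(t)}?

L{e^(-3t)} = 1/(s + 3).
Then apply L{t^2·g(t)} = (-1)^2 d^2/ds^2[H(s)] with H(s) = 1/(s + 3):
differentiating 2 times and applying the sign gives 2/(s + 3)^3.

G(s) = 2/(s + 3)^3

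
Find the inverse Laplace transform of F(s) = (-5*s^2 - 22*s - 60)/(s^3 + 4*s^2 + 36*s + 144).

Factor the denominator: s^3 + 4*s^2 + 36*s + 144 = (s + 4)*(s^2 + 36).
Partial fraction decomposition gives [-1/(s + 4)] + [-4*s/(s^2 + 36)] + [-6/(s^2 + 36)].
Invert each term: -1/(s + 4) ↔ -e^(-4t); -4·s/(s^2 + 36) ↔ -4cos(6t); -1·6/(s^2 + 36) ↔ -sin(6t).

-sin(6*t) - 4*cos(6*t) - exp(-4*t)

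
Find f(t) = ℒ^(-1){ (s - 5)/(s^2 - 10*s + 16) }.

Rewrite the denominator: s^2 - 10*s + 16 = (s - 5)^2 - 9.
The form in (s - 5) signals a first-shifting-theorem factor e^(5t).
Since L{cosh(3t)} = s/(s^2 - 9), the inverse is e^(5*t)*cosh(3*t).

f(t) = exp(5*t)*cosh(3*t)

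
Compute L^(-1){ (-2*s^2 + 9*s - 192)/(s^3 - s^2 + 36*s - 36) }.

Factor the denominator: s^3 - s^2 + 36*s - 36 = (s - 1)*(s^2 + 36).
Partial fraction decomposition gives [-5/(s - 1)] + [3*s/(s^2 + 36)] + [12/(s^2 + 36)].
Invert each term: -5/(s - 1) ↔ -5e^(t); 3·s/(s^2 + 36) ↔ 3cos(6t); 2·6/(s^2 + 36) ↔ 2sin(6t).

-5*exp(t) + 2*sin(6*t) + 3*cos(6*t)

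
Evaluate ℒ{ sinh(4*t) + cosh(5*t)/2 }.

By linearity of the Laplace transform, transform each term separately.
L{sinh(4t)} = 4/(s^2 - 16); (1/2)·[L{cosh(5t)} = s/(s^2 - 25)].

s/(2*(s^2 - 25)) + 4/(s^2 - 16)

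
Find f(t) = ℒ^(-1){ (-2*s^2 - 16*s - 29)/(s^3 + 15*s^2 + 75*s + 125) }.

Factor the denominator: s^3 + 15*s^2 + 75*s + 125 = (s + 5)^3.
Partial fraction decomposition gives [-2/(s + 5)] + [4/(s + 5)^2] + [(s + 5)^(-3)].
Invert each term: -2/(s + 5) ↔ -2e^(-5t); 4/(s + 5)^2 ↔ 4t·e^(-5t); 1/(s + 5)^3 ↔ (1/2)t^2·e^(-5t).

f(t) = t^2*exp(-5*t)/2 + 4*t*exp(-5*t) - 2*exp(-5*t)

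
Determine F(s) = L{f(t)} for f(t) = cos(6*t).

L{cos(6t)} = s/(s^2 + 36).

F(s) = s/(s^2 + 36)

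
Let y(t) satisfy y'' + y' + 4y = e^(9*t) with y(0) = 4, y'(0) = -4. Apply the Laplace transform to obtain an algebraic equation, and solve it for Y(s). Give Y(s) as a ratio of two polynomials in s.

Y(s) = (4*s^2 - 36*s + 1)/(s^3 - 8*s^2 - 5*s - 36)

Apply the Laplace transform to the equation.
With L{y''} = s^2 Y - s·y(0) - y'(0) and L{y'} = sY - y(0), with y(0) = 4, y'(0) = -4: the LHS transforms to (s^2 + s + 4)Y - (4*s).
The right side is L{e^(9*t)} = 1/(s - 9).
So (s^2 + s + 4)Y = 1/(s - 9) + (4*s).
Isolate Y and clear denominators.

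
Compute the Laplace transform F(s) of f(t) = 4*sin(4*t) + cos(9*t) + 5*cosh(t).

F(s) = s/(s^2 + 81) + 5*s/(s^2 - 1) + 16/(s^2 + 16)

The transform is linear, so treat each term independently.
(5)·[L{cosh(t)} = s/(s^2 - 1)]; (4)·[L{sin(4t)} = 4/(s^2 + 16)]; L{cos(9t)} = s/(s^2 + 81).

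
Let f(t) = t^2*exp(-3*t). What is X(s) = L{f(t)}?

L{e^(-3t)} = 1/(s + 3).
Then apply L{t^2·g(t)} = (-1)^2 d^2/ds^2[G(s)] with G(s) = 1/(s + 3):
differentiating 2 times and applying the sign gives 2/(s + 3)^3.

X(s) = 2/(s + 3)^3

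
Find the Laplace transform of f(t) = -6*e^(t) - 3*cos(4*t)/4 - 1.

Apply the Laplace transform termwise.
L{-1} = -1/s; (-3/4)·[L{cos(4t)} = s/(s^2 + 16)]; (-6)·[L{e^(t)} = 1/(s - 1)].

-3*s/(4*(s^2 + 16)) - 6/(s - 1) - 1/s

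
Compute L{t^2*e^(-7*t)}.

2/(s + 7)^3

L{e^(-7t)} = 1/(s + 7).
Then apply L{t^2·g(t)} = (-1)^2 d^2/ds^2[G(s)] with G(s) = 1/(s + 7):
differentiating 2 times and applying the sign gives 2/(s + 7)^3.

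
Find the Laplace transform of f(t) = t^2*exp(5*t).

L{e^(5t)} = 1/(s - 5).
Then apply L{t^2·g(t)} = (-1)^2 d^2/ds^2[G(s)] with G(s) = 1/(s - 5):
differentiating 2 times and applying the sign gives 2/(s - 5)^3.

2/(s - 5)^3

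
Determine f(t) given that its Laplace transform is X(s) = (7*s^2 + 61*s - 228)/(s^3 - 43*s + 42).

f(t) = 6*exp(6*t) + 4*exp(t) - 3*exp(-7*t)

Factor the denominator: s^3 - 43*s + 42 = (s - 6)*(s - 1)*(s + 7).
Partial fraction decomposition gives [4/(s - 1)] + [6/(s - 6)] + [-3/(s + 7)].
Invert each term: 4/(s - 1) ↔ 4e^(t); 6/(s - 6) ↔ 6e^(6t); -3/(s + 7) ↔ -3e^(-7t).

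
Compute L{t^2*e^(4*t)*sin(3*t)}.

L{sin(3t)} = 3/(s^2 + 9).
Multiplying by e^(4t) shifts s → s - 4, so L{e^(4*t)*sin(3*t)} = 3/((s - 4)^2 + 9).
Then apply L{t^2·g(t)} = (-1)^2 d^2/ds^2[G(s)] with G(s) = 3/((s - 4)^2 + 9):
differentiating 2 times and applying the sign gives 18*(s^2 - 8*s + 13)/(s^2 - 8*s + 25)^3.

18*(s^2 - 8*s + 13)/(s^2 - 8*s + 25)^3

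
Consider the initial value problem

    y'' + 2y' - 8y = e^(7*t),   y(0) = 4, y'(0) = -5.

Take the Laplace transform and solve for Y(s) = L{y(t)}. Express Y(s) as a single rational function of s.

Y(s) = (4*s^2 - 25*s - 20)/(s^3 - 5*s^2 - 22*s + 56)

Laplace-transform each side.
Using L{y''} = s^2 Y - s·y(0) - y'(0) and L{y'} = sY - y(0), with y(0) = 4, y'(0) = -5, the left side becomes (s^2 + 2*s - 8)Y - (4*s + 3).
The right side is L{e^(7*t)} = 1/(s - 7).
So (s^2 + 2*s - 8)Y = 1/(s - 7) + (4*s + 3).
Solve for Y(s) and write it as one ratio of polynomials.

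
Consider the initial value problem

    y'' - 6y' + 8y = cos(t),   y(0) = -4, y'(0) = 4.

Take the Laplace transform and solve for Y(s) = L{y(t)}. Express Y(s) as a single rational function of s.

Laplace-transform each side.
With L{y''} = s^2 Y - s·y(0) - y'(0) and L{y'} = sY - y(0), with y(0) = -4, y'(0) = 4: the LHS transforms to (s^2 - 6*s + 8)Y - (-4*s + 28).
The right side is L{cos(t)} = s/(s^2 + 1).
So (s^2 - 6*s + 8)Y = s/(s^2 + 1) + (-4*s + 28).
Divide through and combine into a single rational function.

Y(s) = (-4*s^3 + 28*s^2 - 3*s + 28)/(s^4 - 6*s^3 + 9*s^2 - 6*s + 8)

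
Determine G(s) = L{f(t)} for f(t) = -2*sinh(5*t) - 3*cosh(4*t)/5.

The transform is linear, so treat each term independently.
(-2)·[L{sinh(5t)} = 5/(s^2 - 25)]; (-3/5)·[L{cosh(4t)} = s/(s^2 - 16)].

G(s) = -3*s/(5*(s^2 - 16)) - 10/(s^2 - 25)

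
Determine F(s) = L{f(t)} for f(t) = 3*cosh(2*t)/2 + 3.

Apply the Laplace transform termwise.
(3/2)·[L{cosh(2t)} = s/(s^2 - 4)]; L{3} = 3/s.

F(s) = 3*s/(2*(s^2 - 4)) + 3/s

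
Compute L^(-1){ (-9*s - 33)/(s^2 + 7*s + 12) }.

Factor the denominator: s^2 + 7*s + 12 = (s + 3)*(s + 4).
Partial fraction decomposition gives [-3/(s + 4)] + [-6/(s + 3)].
Invert each term: -3/(s + 4) ↔ -3e^(-4t); -6/(s + 3) ↔ -6e^(-3t).

-6*exp(-3*t) - 3*exp(-4*t)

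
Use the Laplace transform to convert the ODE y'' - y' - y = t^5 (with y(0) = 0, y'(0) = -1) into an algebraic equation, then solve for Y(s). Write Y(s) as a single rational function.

Take the Laplace transform of both sides.
Using L{y''} = s^2 Y - s·y(0) - y'(0) and L{y'} = sY - y(0), with y(0) = 0, y'(0) = -1, the left side becomes (s^2 - s - 1)Y - (-1).
The right side is L{t^5} = 120/s^6.
So (s^2 - s - 1)Y = 120/s^6 + (-1).
Isolate Y and clear denominators.

Y(s) = (-s^6 + 120)/(s^8 - s^7 - s^6)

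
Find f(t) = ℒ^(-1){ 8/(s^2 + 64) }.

f(t) = sin(8*t)

Since L{sin(8t)} = 8/(s^2 + 64), the inverse is sin(8*t).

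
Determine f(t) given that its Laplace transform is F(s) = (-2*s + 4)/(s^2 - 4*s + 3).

Rewrite the denominator: s^2 - 4*s + 3 = (s - 2)^2 - 1.
The form in (s - 2) signals a first-shifting-theorem factor e^(2t).
Since L{cosh(t)} = s/(s^2 - 1), the inverse is e^(2*t)*cosh(t), scaled by -2.

f(t) = -2*exp(2*t)*cosh(t)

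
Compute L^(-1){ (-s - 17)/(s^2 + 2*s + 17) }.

Complete the square in the denominator: s^2 + 2*s + 17 = (s + 1)^2 + 4^2.
Split the numerator to match: -s - 17 = -1·(s + 1) - 4·4.
Invert each term: -1·(s + 1)/((s + 1)^2 + 16) ↔ -e^(-t)cos(4t); -4·4/((s + 1)^2 + 16) ↔ -4e^(-t)sin(4t).

-4*exp(-t)*sin(4*t) - exp(-t)*cos(4*t)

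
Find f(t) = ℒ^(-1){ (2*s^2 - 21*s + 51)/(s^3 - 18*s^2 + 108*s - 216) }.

Factor the denominator: s^3 - 18*s^2 + 108*s - 216 = (s - 6)^3.
Partial fraction decomposition gives [2/(s - 6)] + [3/(s - 6)^2] + [-3/(s - 6)^3].
Invert each term: 2/(s - 6) ↔ 2e^(6t); 3/(s - 6)^2 ↔ 3t·e^(6t); -3/(s - 6)^3 ↔ (-3/2)t^2·e^(6t).

f(t) = -3*t^2*exp(6*t)/2 + 3*t*exp(6*t) + 2*exp(6*t)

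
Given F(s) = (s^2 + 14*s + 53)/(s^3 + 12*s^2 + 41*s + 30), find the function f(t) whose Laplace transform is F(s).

f(t) = 2*exp(-t) - 2*exp(-5*t) + exp(-6*t)

Factor the denominator: s^3 + 12*s^2 + 41*s + 30 = (s + 1)*(s + 5)*(s + 6).
Partial fraction decomposition gives [-2/(s + 5)] + [1/(s + 6)] + [2/(s + 1)].
Invert each term: -2/(s + 5) ↔ -2e^(-5t); 1/(s + 6) ↔ e^(-6t); 2/(s + 1) ↔ 2e^(-t).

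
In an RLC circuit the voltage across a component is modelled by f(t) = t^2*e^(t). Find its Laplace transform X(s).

L{e^(t)} = 1/(s - 1).
Then apply L{t^2·g(t)} = (-1)^2 d^2/ds^2[G(s)] with G(s) = 1/(s - 1):
differentiating 2 times and applying the sign gives 2/(s - 1)^3.

X(s) = 2/(s - 1)^3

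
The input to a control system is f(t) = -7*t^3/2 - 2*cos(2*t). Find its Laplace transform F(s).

By linearity of the Laplace transform, transform each term separately.
(-7/2)·[L{t^3} = 3!/s^4 = 6/s^4]; (-2)·[L{cos(2t)} = s/(s^2 + 4)].

F(s) = -2*s/(s^2 + 4) - 21/s^4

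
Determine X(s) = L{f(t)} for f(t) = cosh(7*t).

L{cosh(7t)} = s/(s^2 - 49).

X(s) = s/(s^2 - 49)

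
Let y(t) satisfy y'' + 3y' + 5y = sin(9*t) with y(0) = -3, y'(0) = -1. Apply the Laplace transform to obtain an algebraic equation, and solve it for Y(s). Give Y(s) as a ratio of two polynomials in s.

Laplace-transform each side.
Using L{y''} = s^2 Y - s·y(0) - y'(0) and L{y'} = sY - y(0), with y(0) = -3, y'(0) = -1, the left side becomes (s^2 + 3*s + 5)Y - (-3*s - 10).
The right side is L{sin(9*t)} = 9/(s^2 + 81).
So (s^2 + 3*s + 5)Y = 9/(s^2 + 81) + (-3*s - 10).
Solve for Y(s) and write it as one ratio of polynomials.

Y(s) = (-3*s^3 - 10*s^2 - 243*s - 801)/(s^4 + 3*s^3 + 86*s^2 + 243*s + 405)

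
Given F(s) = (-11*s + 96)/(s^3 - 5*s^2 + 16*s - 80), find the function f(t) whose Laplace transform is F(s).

Factor the denominator: s^3 - 5*s^2 + 16*s - 80 = (s - 5)*(s^2 + 16).
Partial fraction decomposition gives [1/(s - 5)] + [-s/(s^2 + 16)] + [-16/(s^2 + 16)].
Invert each term: 1/(s - 5) ↔ e^(5t); -1·s/(s^2 + 16) ↔ -cos(4t); -4·4/(s^2 + 16) ↔ -4sin(4t).

f(t) = exp(5*t) - 4*sin(4*t) - cos(4*t)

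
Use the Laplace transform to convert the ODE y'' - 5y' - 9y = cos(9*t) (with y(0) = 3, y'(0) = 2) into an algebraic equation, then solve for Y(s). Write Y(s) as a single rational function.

Apply the Laplace transform to the equation.
The derivative rules (L{y''} = s^2 Y - s·y(0) - y'(0) and L{y'} = sY - y(0), with y(0) = 3, y'(0) = 2) turn the left side into (s^2 - 5*s - 9)Y - (3*s - 13).
The right side is L{cos(9*t)} = s/(s^2 + 81).
So (s^2 - 5*s - 9)Y = s/(s^2 + 81) + (3*s - 13).
Solve for Y(s) and write it as one ratio of polynomials.

Y(s) = (3*s^3 - 13*s^2 + 244*s - 1053)/(s^4 - 5*s^3 + 72*s^2 - 405*s - 729)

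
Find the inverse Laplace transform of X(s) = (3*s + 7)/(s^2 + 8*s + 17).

Complete the square in the denominator: s^2 + 8*s + 17 = (s + 4)^2 + 1^2.
Split the numerator to match: 3*s + 7 = 3·(s + 4) - 5·1.
Invert each term: 3·(s + 4)/((s + 4)^2 + 1) ↔ 3e^(-4t)cos(t); -5·1/((s + 4)^2 + 1) ↔ -5e^(-4t)sin(t).

-5*exp(-4*t)*sin(t) + 3*exp(-4*t)*cos(t)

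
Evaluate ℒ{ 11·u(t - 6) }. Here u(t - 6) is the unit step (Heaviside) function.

By the second shifting theorem, L{u(t - c)·g(t - c)} = e^(-cs)·G(s) with c = 6 and G(s) = L{g(t)}.
L{11} = 11/s.

11*exp(-6*s)/s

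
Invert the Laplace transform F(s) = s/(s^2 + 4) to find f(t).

f(t) = cos(2*t)

Since L{cos(2t)} = s/(s^2 + 4), the inverse is cos(2*t).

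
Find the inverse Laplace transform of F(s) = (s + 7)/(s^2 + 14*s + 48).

exp(-7*t)*cosh(t)

Rewrite the denominator: s^2 + 14*s + 48 = (s + 7)^2 - 1.
The form in (s + 7) signals a first-shifting-theorem factor e^(-7t).
Since L{cosh(t)} = s/(s^2 - 1), the inverse is e^(-7*t)*cosh(t).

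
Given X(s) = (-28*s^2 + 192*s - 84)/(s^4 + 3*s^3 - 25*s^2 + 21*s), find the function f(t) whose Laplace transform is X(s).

f(t) = 4*exp(3*t) - 5*exp(t) - 4 + 5*exp(-7*t)

Factor the denominator: s^4 + 3*s^3 - 25*s^2 + 21*s = s*(s - 3)*(s - 1)*(s + 7).
Partial fraction decomposition gives [4/(s - 3)] + [-5/(s - 1)] + [-4/s] + [5/(s + 7)].
Invert each term: 4/(s - 3) ↔ 4e^(3t); -5/(s - 1) ↔ -5e^(t); -4/(s - 0) ↔ -4e^(0t); 5/(s + 7) ↔ 5e^(-7t).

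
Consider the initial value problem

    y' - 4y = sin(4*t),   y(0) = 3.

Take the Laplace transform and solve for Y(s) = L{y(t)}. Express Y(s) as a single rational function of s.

Y(s) = (3*s^2 + 52)/(s^3 - 4*s^2 + 16*s - 64)

Laplace-transform each side.
Using L{y'} = sY - y(0) = sY - 3, the left side becomes (s - 4)Y - (3).
The right side is L{sin(4*t)} = 4/(s^2 + 16).
So (s - 4)Y = 4/(s^2 + 16) + (3).
Isolate Y and clear denominators.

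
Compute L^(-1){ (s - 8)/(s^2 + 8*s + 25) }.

-4*exp(-4*t)*sin(3*t) + exp(-4*t)*cos(3*t)

Complete the square in the denominator: s^2 + 8*s + 25 = (s + 4)^2 + 3^2.
Split the numerator to match: s - 8 = 1·(s + 4) - 4·3.
Invert each term: 1·(s + 4)/((s + 4)^2 + 9) ↔ e^(-4t)cos(3t); -4·3/((s + 4)^2 + 9) ↔ -4e^(-4t)sin(3t).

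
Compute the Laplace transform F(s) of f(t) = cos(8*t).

L{cos(8t)} = s/(s^2 + 64).

F(s) = s/(s^2 + 64)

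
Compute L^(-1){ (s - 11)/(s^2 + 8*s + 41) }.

Complete the square in the denominator: s^2 + 8*s + 41 = (s + 4)^2 + 5^2.
Split the numerator to match: s - 11 = 1·(s + 4) - 3·5.
Invert each term: 1·(s + 4)/((s + 4)^2 + 25) ↔ e^(-4t)cos(5t); -3·5/((s + 4)^2 + 25) ↔ -3e^(-4t)sin(5t).

-3*exp(-4*t)*sin(5*t) + exp(-4*t)*cos(5*t)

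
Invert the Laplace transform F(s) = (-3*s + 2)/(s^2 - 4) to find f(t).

Factor the denominator: s^2 - 4 = (s - 2)*(s + 2).
Partial fraction decomposition gives [-1/(s - 2)] + [-2/(s + 2)].
Invert each term: -1/(s - 2) ↔ -e^(2t); -2/(s + 2) ↔ -2e^(-2t).

f(t) = -exp(2*t) - 2*exp(-2*t)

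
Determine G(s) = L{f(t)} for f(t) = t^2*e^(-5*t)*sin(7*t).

G(s) = 14*(3*s^2 + 30*s + 26)/(s^2 + 10*s + 74)^3

L{sin(7t)} = 7/(s^2 + 49).
Multiplying by e^(-5t) shifts s → s + 5, so L{e^(-5*t)*sin(7*t)} = 7/((s + 5)^2 + 49).
Then apply L{t^2·g(t)} = (-1)^2 d^2/ds^2[H(s)] with H(s) = 7/((s + 5)^2 + 49):
differentiating 2 times and applying the sign gives 14*(3*s^2 + 30*s + 26)/(s^2 + 10*s + 74)^3.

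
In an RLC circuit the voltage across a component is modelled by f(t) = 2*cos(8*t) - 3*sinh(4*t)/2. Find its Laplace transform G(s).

By linearity of the Laplace transform, transform each term separately.
(2)·[L{cos(8t)} = s/(s^2 + 64)]; (-3/2)·[L{sinh(4t)} = 4/(s^2 - 16)].

G(s) = 2*s/(s^2 + 64) - 6/(s^2 - 16)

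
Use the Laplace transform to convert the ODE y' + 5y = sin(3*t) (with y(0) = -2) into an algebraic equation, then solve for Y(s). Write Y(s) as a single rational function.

Transform both sides with L{·}.
With L{y'} = sY - y(0) = sY - (-2): the LHS transforms to (s + 5)Y - (-2).
The right side is L{sin(3*t)} = 3/(s^2 + 9).
So (s + 5)Y = 3/(s^2 + 9) + (-2).
Isolate Y and clear denominators.

Y(s) = (-2*s^2 - 15)/(s^3 + 5*s^2 + 9*s + 45)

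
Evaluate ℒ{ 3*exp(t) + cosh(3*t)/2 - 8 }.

s/(2*(s^2 - 9)) + 3/(s - 1) - 8/s

The transform is linear, so treat each term independently.
(1/2)·[L{cosh(3t)} = s/(s^2 - 9)]; L{-8} = -8/s; (3)·[L{e^(t)} = 1/(s - 1)].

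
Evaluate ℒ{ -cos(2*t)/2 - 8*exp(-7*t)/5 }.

Apply the Laplace transform termwise.
(-8/5)·[L{e^(-7t)} = 1/(s + 7)]; (-1/2)·[L{cos(2t)} = s/(s^2 + 4)].

-s/(2*(s^2 + 4)) - 8/(5*(s + 7))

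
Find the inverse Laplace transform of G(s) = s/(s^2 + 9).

cos(3*t)

Since L{cos(3t)} = s/(s^2 + 9), the inverse is cos(3*t).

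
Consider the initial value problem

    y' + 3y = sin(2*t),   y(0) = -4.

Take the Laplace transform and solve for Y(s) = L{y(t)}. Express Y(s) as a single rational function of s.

Apply the Laplace transform to the equation.
With L{y'} = sY - y(0) = sY - (-4): the LHS transforms to (s + 3)Y - (-4).
The right side is L{sin(2*t)} = 2/(s^2 + 4).
So (s + 3)Y = 2/(s^2 + 4) + (-4).
Solve for Y(s) and write it as one ratio of polynomials.

Y(s) = (-4*s^2 - 14)/(s^3 + 3*s^2 + 4*s + 12)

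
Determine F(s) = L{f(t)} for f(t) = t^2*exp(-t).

L{e^(-t)} = 1/(s + 1).
Then apply L{t^2·g(t)} = (-1)^2 d^2/ds^2[G(s)] with G(s) = 1/(s + 1):
differentiating 2 times and applying the sign gives 2/(s + 1)^3.

F(s) = 2/(s + 1)^3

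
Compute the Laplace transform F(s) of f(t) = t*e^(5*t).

L{e^(5t)} = 1/(s - 5).
Then apply L{t·g(t)} = -d/ds[G(s)] with G(s) = 1/(s - 5):
differentiating 1 time and applying the sign gives (s - 5)^(-2).

F(s) = (s - 5)^(-2)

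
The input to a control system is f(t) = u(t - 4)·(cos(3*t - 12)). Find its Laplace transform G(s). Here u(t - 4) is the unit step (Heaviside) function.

By the second shifting theorem, L{u(t - c)·g(t - c)} = e^(-cs)·H(s) with c = 4 and H(s) = L{g(t)}.
L{cos(3t)} = s/(s^2 + 9).

G(s) = s*exp(-4*s)/(s^2 + 9)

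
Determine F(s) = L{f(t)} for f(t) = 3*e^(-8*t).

F(s) = 3/(s + 8)

L{3} = 3/s.
By the first shifting theorem, multiplying by e^(-8t) replaces s with s + 8.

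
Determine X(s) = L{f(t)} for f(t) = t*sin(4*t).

X(s) = 8*s/(s^2 + 16)^2

L{sin(4t)} = 4/(s^2 + 16).
Then apply L{t·g(t)} = -d/ds[G(s)] with G(s) = 4/(s^2 + 16):
differentiating 1 time and applying the sign gives 8*s/(s^2 + 16)^2.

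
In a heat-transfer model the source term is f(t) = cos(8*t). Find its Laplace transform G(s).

L{cos(8t)} = s/(s^2 + 64).

G(s) = s/(s^2 + 64)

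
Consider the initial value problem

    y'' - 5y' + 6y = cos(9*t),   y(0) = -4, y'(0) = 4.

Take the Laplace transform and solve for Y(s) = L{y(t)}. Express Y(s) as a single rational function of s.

Apply the Laplace transform to the equation.
Using L{y''} = s^2 Y - s·y(0) - y'(0) and L{y'} = sY - y(0), with y(0) = -4, y'(0) = 4, the left side becomes (s^2 - 5*s + 6)Y - (-4*s + 24).
The right side is L{cos(9*t)} = s/(s^2 + 81).
So (s^2 - 5*s + 6)Y = s/(s^2 + 81) + (-4*s + 24).
Divide through and combine into a single rational function.

Y(s) = (-4*s^3 + 24*s^2 - 323*s + 1944)/(s^4 - 5*s^3 + 87*s^2 - 405*s + 486)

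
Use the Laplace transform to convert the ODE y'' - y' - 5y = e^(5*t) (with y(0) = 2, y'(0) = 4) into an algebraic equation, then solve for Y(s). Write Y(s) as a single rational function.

Y(s) = (2*s^2 - 8*s - 9)/(s^3 - 6*s^2 + 25)

Transform both sides with L{·}.
The derivative rules (L{y''} = s^2 Y - s·y(0) - y'(0) and L{y'} = sY - y(0), with y(0) = 2, y'(0) = 4) turn the left side into (s^2 - s - 5)Y - (2*s + 2).
The right side is L{e^(5*t)} = 1/(s - 5).
So (s^2 - s - 5)Y = 1/(s - 5) + (2*s + 2).
Solve for Y(s) and write it as one ratio of polynomials.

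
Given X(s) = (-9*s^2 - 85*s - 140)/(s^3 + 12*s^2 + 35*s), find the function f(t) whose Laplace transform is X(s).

Factor the denominator: s^3 + 12*s^2 + 35*s = s*(s + 5)*(s + 7).
Partial fraction decomposition gives [-6/(s + 5)] + [-4/s] + [1/(s + 7)].
Invert each term: -6/(s + 5) ↔ -6e^(-5t); -4/(s - 0) ↔ -4e^(0t); 1/(s + 7) ↔ e^(-7t).

f(t) = -4 - 6*exp(-5*t) + exp(-7*t)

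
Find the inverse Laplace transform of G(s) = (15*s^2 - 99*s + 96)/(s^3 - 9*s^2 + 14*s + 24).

Factor the denominator: s^3 - 9*s^2 + 14*s + 24 = (s - 6)*(s - 4)*(s + 1).
Partial fraction decomposition gives [6/(s - 4)] + [6/(s + 1)] + [3/(s - 6)].
Invert each term: 6/(s - 4) ↔ 6e^(4t); 6/(s + 1) ↔ 6e^(-t); 3/(s - 6) ↔ 3e^(6t).

3*exp(6*t) + 6*exp(4*t) + 6*exp(-t)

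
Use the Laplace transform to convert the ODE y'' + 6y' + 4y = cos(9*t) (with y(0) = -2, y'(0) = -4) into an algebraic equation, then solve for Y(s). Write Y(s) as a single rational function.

Y(s) = (-2*s^3 - 16*s^2 - 161*s - 1296)/(s^4 + 6*s^3 + 85*s^2 + 486*s + 324)

Take the Laplace transform of both sides.
Using L{y''} = s^2 Y - s·y(0) - y'(0) and L{y'} = sY - y(0), with y(0) = -2, y'(0) = -4, the left side becomes (s^2 + 6*s + 4)Y - (-2*s - 16).
The right side is L{cos(9*t)} = s/(s^2 + 81).
So (s^2 + 6*s + 4)Y = s/(s^2 + 81) + (-2*s - 16).
Divide through and combine into a single rational function.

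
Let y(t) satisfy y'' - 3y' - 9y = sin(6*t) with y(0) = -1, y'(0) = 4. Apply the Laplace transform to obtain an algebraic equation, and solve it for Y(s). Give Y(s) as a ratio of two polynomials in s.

Y(s) = (-s^3 + 7*s^2 - 36*s + 258)/(s^4 - 3*s^3 + 27*s^2 - 108*s - 324)

Take the Laplace transform of both sides.
The derivative rules (L{y''} = s^2 Y - s·y(0) - y'(0) and L{y'} = sY - y(0), with y(0) = -1, y'(0) = 4) turn the left side into (s^2 - 3*s - 9)Y - (-s + 7).
The right side is L{sin(6*t)} = 6/(s^2 + 36).
So (s^2 - 3*s - 9)Y = 6/(s^2 + 36) + (-s + 7).
Solve for Y(s) and write it as one ratio of polynomials.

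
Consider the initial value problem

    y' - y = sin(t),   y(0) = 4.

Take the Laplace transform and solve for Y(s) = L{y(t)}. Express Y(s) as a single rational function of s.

Y(s) = (4*s^2 + 5)/(s^3 - s^2 + s - 1)

Transform both sides with L{·}.
The derivative rules (L{y'} = sY - y(0) = sY - 4) turn the left side into (s - 1)Y - (4).
The right side is L{sin(t)} = 1/(s^2 + 1).
So (s - 1)Y = 1/(s^2 + 1) + (4).
Solve for Y(s) and write it as one ratio of polynomials.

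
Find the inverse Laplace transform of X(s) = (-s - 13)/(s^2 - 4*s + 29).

Complete the square in the denominator: s^2 - 4*s + 29 = (s - 2)^2 + 5^2.
Split the numerator to match: -s - 13 = -1·(s - 2) - 3·5.
Invert each term: -1·(s - 2)/((s - 2)^2 + 25) ↔ -e^(2t)cos(5t); -3·5/((s - 2)^2 + 25) ↔ -3e^(2t)sin(5t).

-3*exp(2*t)*sin(5*t) - exp(2*t)*cos(5*t)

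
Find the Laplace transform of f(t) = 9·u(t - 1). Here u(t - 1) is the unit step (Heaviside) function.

By the second shifting theorem, L{u(t - c)·g(t - c)} = e^(-cs)·G(s) with c = 1 and G(s) = L{g(t)}.
L{9} = 9/s.

9*exp(-s)/s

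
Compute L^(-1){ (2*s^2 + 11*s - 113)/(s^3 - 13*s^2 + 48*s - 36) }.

5*t*exp(6*t) + 6*exp(6*t) - 4*exp(t)

Factor the denominator: s^3 - 13*s^2 + 48*s - 36 = (s - 6)^2*(s - 1).
Partial fraction decomposition gives [6/(s - 6)] + [5/(s - 6)^2] + [-4/(s - 1)].
Invert each term: 6/(s - 6) ↔ 6e^(6t); 5/(s - 6)^2 ↔ 5t·e^(6t); -4/(s - 1) ↔ -4e^(t).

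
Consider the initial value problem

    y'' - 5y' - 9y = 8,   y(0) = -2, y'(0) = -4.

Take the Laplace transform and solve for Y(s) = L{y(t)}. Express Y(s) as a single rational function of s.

Y(s) = (-2*s^2 + 6*s + 8)/(s^3 - 5*s^2 - 9*s)

Laplace-transform each side.
Using L{y''} = s^2 Y - s·y(0) - y'(0) and L{y'} = sY - y(0), with y(0) = -2, y'(0) = -4, the left side becomes (s^2 - 5*s - 9)Y - (-2*s + 6).
The right side is L{8} = 8/s.
So (s^2 - 5*s - 9)Y = 8/s + (-2*s + 6).
Solve for Y(s) and write it as one ratio of polynomials.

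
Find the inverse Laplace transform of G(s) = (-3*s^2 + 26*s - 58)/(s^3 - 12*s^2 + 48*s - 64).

-t^2*exp(4*t) + 2*t*exp(4*t) - 3*exp(4*t)

Factor the denominator: s^3 - 12*s^2 + 48*s - 64 = (s - 4)^3.
Partial fraction decomposition gives [-3/(s - 4)] + [2/(s - 4)^2] + [-2/(s - 4)^3].
Invert each term: -3/(s - 4) ↔ -3e^(4t); 2/(s - 4)^2 ↔ 2t·e^(4t); -2/(s - 4)^3 ↔ (-1)t^2·e^(4t).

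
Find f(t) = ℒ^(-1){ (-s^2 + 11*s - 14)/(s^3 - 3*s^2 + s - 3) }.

Factor the denominator: s^3 - 3*s^2 + s - 3 = (s - 3)*(s^2 + 1).
Partial fraction decomposition gives [1/(s - 3)] + [-2*s/(s^2 + 1)] + [5/(s^2 + 1)].
Invert each term: 1/(s - 3) ↔ e^(3t); -2·s/(s^2 + 1) ↔ -2cos(t); 5·1/(s^2 + 1) ↔ 5sin(t).

f(t) = exp(3*t) + 5*sin(t) - 2*cos(t)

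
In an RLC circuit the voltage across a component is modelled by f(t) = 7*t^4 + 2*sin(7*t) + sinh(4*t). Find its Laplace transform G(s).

By linearity of the Laplace transform, transform each term separately.
(7)·[L{t^4} = 4!/s^5 = 24/s^5]; (2)·[L{sin(7t)} = 7/(s^2 + 49)]; L{sinh(4t)} = 4/(s^2 - 16).

G(s) = 14/(s^2 + 49) + 4/(s^2 - 16) + 168/s^5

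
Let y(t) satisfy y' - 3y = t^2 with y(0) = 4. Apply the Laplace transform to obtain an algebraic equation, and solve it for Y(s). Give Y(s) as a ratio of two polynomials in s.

Take the Laplace transform of both sides.
The derivative rules (L{y'} = sY - y(0) = sY - 4) turn the left side into (s - 3)Y - (4).
The right side is L{t^2} = 2/s^3.
So (s - 3)Y = 2/s^3 + (4).
Isolate Y and clear denominators.

Y(s) = (4*s^3 + 2)/(s^4 - 3*s^3)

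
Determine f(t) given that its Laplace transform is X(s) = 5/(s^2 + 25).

f(t) = sin(5*t)

Since L{sin(5t)} = 5/(s^2 + 25), the inverse is sin(5*t).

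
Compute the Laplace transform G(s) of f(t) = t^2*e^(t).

G(s) = 2/(s - 1)^3

L{e^(t)} = 1/(s - 1).
Then apply L{t^2·g(t)} = (-1)^2 d^2/ds^2[H(s)] with H(s) = 1/(s - 1):
differentiating 2 times and applying the sign gives 2/(s - 1)^3.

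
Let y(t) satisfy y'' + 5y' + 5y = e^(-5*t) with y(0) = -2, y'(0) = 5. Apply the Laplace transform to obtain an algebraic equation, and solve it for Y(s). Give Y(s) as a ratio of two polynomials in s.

Take the Laplace transform of both sides.
The derivative rules (L{y''} = s^2 Y - s·y(0) - y'(0) and L{y'} = sY - y(0), with y(0) = -2, y'(0) = 5) turn the left side into (s^2 + 5*s + 5)Y - (-2*s - 5).
The right side is L{e^(-5*t)} = 1/(s + 5).
So (s^2 + 5*s + 5)Y = 1/(s + 5) + (-2*s - 5).
Isolate Y and clear denominators.

Y(s) = (-2*s^2 - 15*s - 24)/(s^3 + 10*s^2 + 30*s + 25)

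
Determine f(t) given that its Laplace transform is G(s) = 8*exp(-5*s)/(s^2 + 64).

f(t) = Heaviside(t - 5)*(sin(8*t - 40))

The factor e^(-5s) signals a time shift by c = 5 (second shifting theorem).
L{sin(8t)} = 8/(s^2 + 64), so L^-1{8/(s^2 + 64)} = sin(8*t).
Hence the inverse is u(t - 5) times that function evaluated at t - 5.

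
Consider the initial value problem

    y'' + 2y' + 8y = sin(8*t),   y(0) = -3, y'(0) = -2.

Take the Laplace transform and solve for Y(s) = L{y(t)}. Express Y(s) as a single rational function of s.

Y(s) = (-3*s^3 - 8*s^2 - 192*s - 504)/(s^4 + 2*s^3 + 72*s^2 + 128*s + 512)

Transform both sides with L{·}.
With L{y''} = s^2 Y - s·y(0) - y'(0) and L{y'} = sY - y(0), with y(0) = -3, y'(0) = -2: the LHS transforms to (s^2 + 2*s + 8)Y - (-3*s - 8).
The right side is L{sin(8*t)} = 8/(s^2 + 64).
So (s^2 + 2*s + 8)Y = 8/(s^2 + 64) + (-3*s - 8).
Isolate Y and clear denominators.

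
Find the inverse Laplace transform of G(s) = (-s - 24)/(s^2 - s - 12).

Factor the denominator: s^2 - s - 12 = (s - 4)*(s + 3).
Partial fraction decomposition gives [-4/(s - 4)] + [3/(s + 3)].
Invert each term: -4/(s - 4) ↔ -4e^(4t); 3/(s + 3) ↔ 3e^(-3t).

-4*exp(4*t) + 3*exp(-3*t)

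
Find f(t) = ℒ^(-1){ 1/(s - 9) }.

Since L{e^(9t)} = 1/(s - 9), the inverse is e^(9*t).

f(t) = exp(9*t)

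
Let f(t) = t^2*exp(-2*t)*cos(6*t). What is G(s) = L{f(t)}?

G(s) = 2*(s + 2)*(s^2 + 4*s - 104)/(s^2 + 4*s + 40)^3

L{cos(6t)} = s/(s^2 + 36).
Multiplying by e^(-2t) shifts s → s + 2, so L{exp(-2*t)*cos(6*t)} = (s + 2)/((s + 2)^2 + 36).
Then apply L{t^2·g(t)} = (-1)^2 d^2/ds^2[H(s)] with H(s) = (s + 2)/((s + 2)^2 + 36):
differentiating 2 times and applying the sign gives 2*(s + 2)*(s^2 + 4*s - 104)/(s^2 + 4*s + 40)^3.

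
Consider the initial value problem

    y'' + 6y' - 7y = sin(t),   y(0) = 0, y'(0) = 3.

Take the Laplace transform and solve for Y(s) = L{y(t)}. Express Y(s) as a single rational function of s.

Y(s) = (3*s^2 + 4)/(s^4 + 6*s^3 - 6*s^2 + 6*s - 7)

Transform both sides with L{·}.
With L{y''} = s^2 Y - s·y(0) - y'(0) and L{y'} = sY - y(0), with y(0) = 0, y'(0) = 3: the LHS transforms to (s^2 + 6*s - 7)Y - (3).
The right side is L{sin(t)} = 1/(s^2 + 1).
So (s^2 + 6*s - 7)Y = 1/(s^2 + 1) + (3).
Isolate Y and clear denominators.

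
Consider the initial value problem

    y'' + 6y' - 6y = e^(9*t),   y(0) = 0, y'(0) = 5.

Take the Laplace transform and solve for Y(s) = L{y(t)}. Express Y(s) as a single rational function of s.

Laplace-transform each side.
Using L{y''} = s^2 Y - s·y(0) - y'(0) and L{y'} = sY - y(0), with y(0) = 0, y'(0) = 5, the left side becomes (s^2 + 6*s - 6)Y - (5).
The right side is L{e^(9*t)} = 1/(s - 9).
So (s^2 + 6*s - 6)Y = 1/(s - 9) + (5).
Divide through and combine into a single rational function.

Y(s) = (5*s - 44)/(s^3 - 3*s^2 - 60*s + 54)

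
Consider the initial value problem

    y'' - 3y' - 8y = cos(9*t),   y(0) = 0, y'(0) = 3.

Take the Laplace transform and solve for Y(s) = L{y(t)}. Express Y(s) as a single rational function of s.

Apply the Laplace transform to the equation.
The derivative rules (L{y''} = s^2 Y - s·y(0) - y'(0) and L{y'} = sY - y(0), with y(0) = 0, y'(0) = 3) turn the left side into (s^2 - 3*s - 8)Y - (3).
The right side is L{cos(9*t)} = s/(s^2 + 81).
So (s^2 - 3*s - 8)Y = s/(s^2 + 81) + (3).
Solve for Y(s) and write it as one ratio of polynomials.

Y(s) = (3*s^2 + s + 243)/(s^4 - 3*s^3 + 73*s^2 - 243*s - 648)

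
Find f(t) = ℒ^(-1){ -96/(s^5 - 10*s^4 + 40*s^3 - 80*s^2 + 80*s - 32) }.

Rewrite the denominator: s^5 - 10*s^4 + 40*s^3 - 80*s^2 + 80*s - 32 = (s - 2)^5.
The form in (s - 2) signals a first-shifting-theorem factor e^(2t).
Since L{t^4} = 4!/s^5 = 24/s^5, the inverse is t^4*e^(2*t), scaled by -4.

f(t) = -4*t^4*exp(2*t)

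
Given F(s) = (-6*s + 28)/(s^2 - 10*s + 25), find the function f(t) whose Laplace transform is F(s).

Factor the denominator: s^2 - 10*s + 25 = (s - 5)^2.
Partial fraction decomposition gives [-6/(s - 5)] + [-2/(s - 5)^2].
Invert each term: -6/(s - 5) ↔ -6e^(5t); -2/(s - 5)^2 ↔ -2t·e^(5t).

f(t) = -2*t*exp(5*t) - 6*exp(5*t)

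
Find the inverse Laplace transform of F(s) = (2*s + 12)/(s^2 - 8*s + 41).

Complete the square in the denominator: s^2 - 8*s + 41 = (s - 4)^2 + 5^2.
Split the numerator to match: 2*s + 12 = 2·(s - 4) + 4·5.
Invert each term: 2·(s - 4)/((s - 4)^2 + 25) ↔ 2e^(4t)cos(5t); 4·5/((s - 4)^2 + 25) ↔ 4e^(4t)sin(5t).

4*exp(4*t)*sin(5*t) + 2*exp(4*t)*cos(5*t)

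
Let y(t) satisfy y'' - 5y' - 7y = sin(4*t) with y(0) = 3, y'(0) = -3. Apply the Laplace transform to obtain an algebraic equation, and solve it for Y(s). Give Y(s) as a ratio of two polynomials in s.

Apply the Laplace transform to the equation.
Using L{y''} = s^2 Y - s·y(0) - y'(0) and L{y'} = sY - y(0), with y(0) = 3, y'(0) = -3, the left side becomes (s^2 - 5*s - 7)Y - (3*s - 18).
The right side is L{sin(4*t)} = 4/(s^2 + 16).
So (s^2 - 5*s - 7)Y = 4/(s^2 + 16) + (3*s - 18).
Divide through and combine into a single rational function.

Y(s) = (3*s^3 - 18*s^2 + 48*s - 284)/(s^4 - 5*s^3 + 9*s^2 - 80*s - 112)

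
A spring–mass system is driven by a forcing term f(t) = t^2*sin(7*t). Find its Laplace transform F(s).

L{sin(7t)} = 7/(s^2 + 49).
Then apply L{t^2·g(t)} = (-1)^2 d^2/ds^2[G(s)] with G(s) = 7/(s^2 + 49):
differentiating 2 times and applying the sign gives 14*(3*s^2 - 49)/(s^2 + 49)^3.

F(s) = 14*(3*s^2 - 49)/(s^2 + 49)^3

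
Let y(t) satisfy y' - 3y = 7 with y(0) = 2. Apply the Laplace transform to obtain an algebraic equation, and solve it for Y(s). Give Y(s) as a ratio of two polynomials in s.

Y(s) = (2*s + 7)/(s^2 - 3*s)

Take the Laplace transform of both sides.
The derivative rules (L{y'} = sY - y(0) = sY - 2) turn the left side into (s - 3)Y - (2).
The right side is L{7} = 7/s.
So (s - 3)Y = 7/s + (2).
Divide through and combine into a single rational function.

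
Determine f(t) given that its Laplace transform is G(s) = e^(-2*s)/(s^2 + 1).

The factor e^(-2s) signals a time shift by c = 2 (second shifting theorem).
L{sin(t)} = 1/(s^2 + 1), so L^-1{1/(s^2 + 1)} = sin(t).
Hence the inverse is u(t - 2) times that function evaluated at t - 2.

f(t) = Heaviside(t - 2)*(sin(t - 2))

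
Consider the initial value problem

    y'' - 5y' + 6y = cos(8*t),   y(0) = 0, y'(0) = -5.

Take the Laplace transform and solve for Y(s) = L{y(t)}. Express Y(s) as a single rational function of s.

Y(s) = (-5*s^2 + s - 320)/(s^4 - 5*s^3 + 70*s^2 - 320*s + 384)

Transform both sides with L{·}.
The derivative rules (L{y''} = s^2 Y - s·y(0) - y'(0) and L{y'} = sY - y(0), with y(0) = 0, y'(0) = -5) turn the left side into (s^2 - 5*s + 6)Y - (-5).
The right side is L{cos(8*t)} = s/(s^2 + 64).
So (s^2 - 5*s + 6)Y = s/(s^2 + 64) + (-5).
Isolate Y and clear denominators.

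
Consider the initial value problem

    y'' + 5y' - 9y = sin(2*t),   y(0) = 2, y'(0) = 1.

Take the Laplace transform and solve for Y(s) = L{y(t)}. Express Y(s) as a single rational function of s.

Take the Laplace transform of both sides.
Using L{y''} = s^2 Y - s·y(0) - y'(0) and L{y'} = sY - y(0), with y(0) = 2, y'(0) = 1, the left side becomes (s^2 + 5*s - 9)Y - (2*s + 11).
The right side is L{sin(2*t)} = 2/(s^2 + 4).
So (s^2 + 5*s - 9)Y = 2/(s^2 + 4) + (2*s + 11).
Divide through and combine into a single rational function.

Y(s) = (2*s^3 + 11*s^2 + 8*s + 46)/(s^4 + 5*s^3 - 5*s^2 + 20*s - 36)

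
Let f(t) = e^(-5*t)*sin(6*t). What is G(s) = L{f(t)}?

G(s) = 6/((s + 5)^2 + 36)

L{sin(6t)} = 6/(s^2 + 36).
By the first shifting theorem, multiplying by e^(-5t) replaces s with s + 5.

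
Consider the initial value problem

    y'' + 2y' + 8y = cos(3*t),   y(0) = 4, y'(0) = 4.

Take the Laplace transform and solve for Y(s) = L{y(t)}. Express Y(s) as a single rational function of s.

Y(s) = (4*s^3 + 12*s^2 + 37*s + 108)/(s^4 + 2*s^3 + 17*s^2 + 18*s + 72)

Take the Laplace transform of both sides.
Using L{y''} = s^2 Y - s·y(0) - y'(0) and L{y'} = sY - y(0), with y(0) = 4, y'(0) = 4, the left side becomes (s^2 + 2*s + 8)Y - (4*s + 12).
The right side is L{cos(3*t)} = s/(s^2 + 9).
So (s^2 + 2*s + 8)Y = s/(s^2 + 9) + (4*s + 12).
Solve for Y(s) and write it as one ratio of polynomials.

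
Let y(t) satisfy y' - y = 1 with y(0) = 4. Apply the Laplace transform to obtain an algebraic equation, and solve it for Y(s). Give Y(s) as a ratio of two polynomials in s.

Y(s) = (4*s + 1)/(s^2 - s)

Take the Laplace transform of both sides.
The derivative rules (L{y'} = sY - y(0) = sY - 4) turn the left side into (s - 1)Y - (4).
The right side is L{1} = 1/s.
So (s - 1)Y = 1/s + (4).
Divide through and combine into a single rational function.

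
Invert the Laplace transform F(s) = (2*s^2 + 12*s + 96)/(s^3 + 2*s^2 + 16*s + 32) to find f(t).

Factor the denominator: s^3 + 2*s^2 + 16*s + 32 = (s + 2)*(s^2 + 16).
Partial fraction decomposition gives [4/(s + 2)] + [-2*s/(s^2 + 16)] + [16/(s^2 + 16)].
Invert each term: 4/(s + 2) ↔ 4e^(-2t); -2·s/(s^2 + 16) ↔ -2cos(4t); 4·4/(s^2 + 16) ↔ 4sin(4t).

f(t) = 4*sin(4*t) - 2*cos(4*t) + 4*exp(-2*t)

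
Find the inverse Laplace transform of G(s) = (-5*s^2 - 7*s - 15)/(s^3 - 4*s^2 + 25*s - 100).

Factor the denominator: s^3 - 4*s^2 + 25*s - 100 = (s - 4)*(s^2 + 25).
Partial fraction decomposition gives [-3/(s - 4)] + [-2*s/(s^2 + 25)] + [-15/(s^2 + 25)].
Invert each term: -3/(s - 4) ↔ -3e^(4t); -2·s/(s^2 + 25) ↔ -2cos(5t); -3·5/(s^2 + 25) ↔ -3sin(5t).

-3*exp(4*t) - 3*sin(5*t) - 2*cos(5*t)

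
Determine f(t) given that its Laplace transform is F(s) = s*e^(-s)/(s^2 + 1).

The factor e^(-s) signals a time shift by c = 1 (second shifting theorem).
L{cos(t)} = s/(s^2 + 1), so L^-1{s/(s^2 + 1)} = cos(t).
Hence the inverse is u(t - 1) times that function evaluated at t - 1.

f(t) = Heaviside(t - 1)*(cos(t - 1))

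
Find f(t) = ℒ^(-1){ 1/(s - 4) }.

Since L{e^(4t)} = 1/(s - 4), the inverse is exp(4*t).

f(t) = exp(4*t)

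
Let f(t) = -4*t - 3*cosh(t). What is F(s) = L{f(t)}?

By linearity of the Laplace transform, transform each term separately.
(-4)·[L{t} = 1!/s^2 = 1/s^2]; (-3)·[L{cosh(t)} = s/(s^2 - 1)].

F(s) = -3*s/(s^2 - 1) - 4/s^2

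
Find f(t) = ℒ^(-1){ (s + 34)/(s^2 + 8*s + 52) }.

Complete the square in the denominator: s^2 + 8*s + 52 = (s + 4)^2 + 6^2.
Split the numerator to match: s + 34 = 1·(s + 4) + 5·6.
Invert each term: 1·(s + 4)/((s + 4)^2 + 36) ↔ e^(-4t)cos(6t); 5·6/((s + 4)^2 + 36) ↔ 5e^(-4t)sin(6t).

f(t) = 5*exp(-4*t)*sin(6*t) + exp(-4*t)*cos(6*t)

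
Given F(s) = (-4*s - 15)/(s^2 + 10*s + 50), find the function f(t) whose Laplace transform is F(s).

f(t) = exp(-5*t)*sin(5*t) - 4*exp(-5*t)*cos(5*t)

Complete the square in the denominator: s^2 + 10*s + 50 = (s + 5)^2 + 5^2.
Split the numerator to match: -4*s - 15 = -4·(s + 5) + 1·5.
Invert each term: -4·(s + 5)/((s + 5)^2 + 25) ↔ -4e^(-5t)cos(5t); 1·5/((s + 5)^2 + 25) ↔ e^(-5t)sin(5t).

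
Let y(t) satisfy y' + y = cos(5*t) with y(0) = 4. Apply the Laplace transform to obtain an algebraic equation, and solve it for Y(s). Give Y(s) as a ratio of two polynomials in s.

Transform both sides with L{·}.
With L{y'} = sY - y(0) = sY - 4: the LHS transforms to (s + 1)Y - (4).
The right side is L{cos(5*t)} = s/(s^2 + 25).
So (s + 1)Y = s/(s^2 + 25) + (4).
Solve for Y(s) and write it as one ratio of polynomials.

Y(s) = (4*s^2 + s + 100)/(s^3 + s^2 + 25*s + 25)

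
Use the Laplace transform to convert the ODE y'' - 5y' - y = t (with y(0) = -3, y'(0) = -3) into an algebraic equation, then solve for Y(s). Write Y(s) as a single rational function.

Y(s) = (-3*s^3 + 12*s^2 + 1)/(s^4 - 5*s^3 - s^2)

Laplace-transform each side.
The derivative rules (L{y''} = s^2 Y - s·y(0) - y'(0) and L{y'} = sY - y(0), with y(0) = -3, y'(0) = -3) turn the left side into (s^2 - 5*s - 1)Y - (-3*s + 12).
The right side is L{t} = s^(-2).
So (s^2 - 5*s - 1)Y = s^(-2) + (-3*s + 12).
Isolate Y and clear denominators.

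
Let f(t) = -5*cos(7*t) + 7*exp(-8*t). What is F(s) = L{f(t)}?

By linearity of the Laplace transform, transform each term separately.
(7)·[L{e^(-8t)} = 1/(s + 8)]; (-5)·[L{cos(7t)} = s/(s^2 + 49)].

F(s) = -5*s/(s^2 + 49) + 7/(s + 8)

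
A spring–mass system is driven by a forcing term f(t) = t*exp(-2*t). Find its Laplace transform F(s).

L{t} = 1!/s^2 = 1/s^2.
By the first shifting theorem, multiplying by e^(-2t) replaces s with s + 2.

F(s) = (s + 2)^(-2)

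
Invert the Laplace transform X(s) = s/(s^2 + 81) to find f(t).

Since L{cos(9t)} = s/(s^2 + 81), the inverse is cos(9*t).

f(t) = cos(9*t)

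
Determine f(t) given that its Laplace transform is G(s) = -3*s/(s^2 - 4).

f(t) = -3*cosh(2*t)

Since L{cosh(2t)} = s/(s^2 - 4), the inverse is cosh(2*t), scaled by -3.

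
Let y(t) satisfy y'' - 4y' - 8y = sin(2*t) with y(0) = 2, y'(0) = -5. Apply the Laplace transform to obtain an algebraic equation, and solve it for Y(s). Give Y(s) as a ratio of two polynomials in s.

Y(s) = (2*s^3 - 13*s^2 + 8*s - 50)/(s^4 - 4*s^3 - 4*s^2 - 16*s - 32)

Laplace-transform each side.
With L{y''} = s^2 Y - s·y(0) - y'(0) and L{y'} = sY - y(0), with y(0) = 2, y'(0) = -5: the LHS transforms to (s^2 - 4*s - 8)Y - (2*s - 13).
The right side is L{sin(2*t)} = 2/(s^2 + 4).
So (s^2 - 4*s - 8)Y = 2/(s^2 + 4) + (2*s - 13).
Isolate Y and clear denominators.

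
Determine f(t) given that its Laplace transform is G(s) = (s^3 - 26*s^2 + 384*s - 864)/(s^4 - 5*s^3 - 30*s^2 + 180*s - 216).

Factor the denominator: s^4 - 5*s^3 - 30*s^2 + 180*s - 216 = (s - 6)*(s - 3)*(s - 2)*(s + 6).
Partial fraction decomposition gives [5/(s - 6)] + [-3/(s - 3)] + [-6/(s - 2)] + [5/(s + 6)].
Invert each term: 5/(s - 6) ↔ 5e^(6t); -3/(s - 3) ↔ -3e^(3t); -6/(s - 2) ↔ -6e^(2t); 5/(s + 6) ↔ 5e^(-6t).

f(t) = 5*exp(6*t) - 3*exp(3*t) - 6*exp(2*t) + 5*exp(-6*t)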